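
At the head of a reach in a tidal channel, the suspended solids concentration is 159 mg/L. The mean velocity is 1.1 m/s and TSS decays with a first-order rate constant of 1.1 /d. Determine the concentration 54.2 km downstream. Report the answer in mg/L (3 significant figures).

Travel time t = 54.2 km / 1.1 m/s = 5.42e+04/1.1 = 4.927e+04 s = 0.5703 d.
First-order decay: C = 159·exp(−1.1·0.5703) = 159·0.534 = 84.91 mg/L.

84.9 mg/L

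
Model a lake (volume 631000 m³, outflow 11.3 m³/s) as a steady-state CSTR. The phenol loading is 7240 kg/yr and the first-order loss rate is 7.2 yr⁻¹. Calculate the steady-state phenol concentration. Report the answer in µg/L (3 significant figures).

20.0 µg/L

Outflow Q = 11.3 m³/s × 3.156e+07 s/yr = 3.566e+08 m³/yr.
Steady-state CSTR mass balance: W = Q·C + k·V·C, so C = W/(Q + kV).
Q + kV = 3.566e+08 + 7.2·631000 = 3.611e+08 m³/yr.
C = 7240/3.611e+08 = 2.005e-05 kg/m³ = 0.02005 mg/L = 20.05 µg/L.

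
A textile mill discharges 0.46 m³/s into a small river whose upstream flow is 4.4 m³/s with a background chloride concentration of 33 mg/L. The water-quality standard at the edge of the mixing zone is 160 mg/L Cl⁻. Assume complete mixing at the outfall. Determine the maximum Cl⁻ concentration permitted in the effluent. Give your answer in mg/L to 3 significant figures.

Mass balance: 160·4.86 = 0.46·Cₑ + 4.4·33.
Cₑ = (777.6 − 145.2) / 0.46 = 1375 mg/L.

1370 mg/L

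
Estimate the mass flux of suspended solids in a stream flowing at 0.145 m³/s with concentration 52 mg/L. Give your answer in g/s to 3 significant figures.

7.54 g/s

Mass flux = Q·C = 0.145 m³/s × 52 g/m³ = 7.54 g/s.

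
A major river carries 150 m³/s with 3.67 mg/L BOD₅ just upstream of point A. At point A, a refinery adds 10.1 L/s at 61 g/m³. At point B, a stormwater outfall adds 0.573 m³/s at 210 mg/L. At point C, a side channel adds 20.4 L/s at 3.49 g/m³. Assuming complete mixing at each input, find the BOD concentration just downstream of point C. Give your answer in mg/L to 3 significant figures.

4.46 mg/L

10.1 L/s = 0.0101 m³/s.
After input A: C = (150·3.67 + 0.0101·61) / 150 = 3.674 mg/L.
After input B: C = (150·3.674 + 0.573·210) / 150.6 = 4.459 mg/L.
20.4 L/s = 0.0204 m³/s.
After input C: C = (150.6·4.459 + 0.0204·3.49) / 150.6 = 4.459 mg/L.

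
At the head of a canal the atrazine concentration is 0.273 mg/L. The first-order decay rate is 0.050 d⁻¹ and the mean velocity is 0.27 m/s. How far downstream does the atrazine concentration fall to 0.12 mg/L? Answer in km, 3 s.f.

384 km

From C = C₀·e^(−kt), t = ln(C₀/C)/k = ln(0.273/0.12)/0.050 = 0.822/0.050 = 16.44 d.
Distance = v·t = 0.27 m/s × 1.42e+06 s = 3.835e+05 m = 383.5 km.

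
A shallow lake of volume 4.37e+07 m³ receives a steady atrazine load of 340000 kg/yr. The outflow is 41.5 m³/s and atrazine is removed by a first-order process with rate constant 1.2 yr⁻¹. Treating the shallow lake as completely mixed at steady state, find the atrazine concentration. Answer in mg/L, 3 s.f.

Outflow Q = 41.5 m³/s × 3.156e+07 s/yr = 1.31e+09 m³/yr.
Steady-state CSTR mass balance: W = Q·C + k·V·C, so C = W/(Q + kV).
Q + kV = 1.31e+09 + 1.2·4.37e+07 = 1.362e+09 m³/yr.
C = 340000/1.362e+09 = 0.0002496 kg/m³ = 0.2496 mg/L.

0.250 mg/L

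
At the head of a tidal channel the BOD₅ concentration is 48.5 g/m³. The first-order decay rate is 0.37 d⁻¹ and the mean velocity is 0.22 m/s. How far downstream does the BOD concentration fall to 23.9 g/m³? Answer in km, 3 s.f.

36.4 km

From C = C₀·e^(−kt), t = ln(C₀/C)/k = ln(48.5/23.9)/0.37 = 0.7077/0.37 = 1.913 d.
Distance = v·t = 0.22 m/s × 1.653e+05 s = 3.636e+04 m = 36.36 km.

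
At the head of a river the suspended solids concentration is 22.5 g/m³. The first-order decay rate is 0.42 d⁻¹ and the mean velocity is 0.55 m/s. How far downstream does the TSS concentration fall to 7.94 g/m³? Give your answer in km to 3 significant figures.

118 km

From C = C₀·e^(−kt), t = ln(C₀/C)/k = ln(22.5/7.94)/0.42 = 1.042/0.42 = 2.48 d.
Distance = v·t = 0.55 m/s × 2.143e+05 s = 1.178e+05 m = 117.8 km.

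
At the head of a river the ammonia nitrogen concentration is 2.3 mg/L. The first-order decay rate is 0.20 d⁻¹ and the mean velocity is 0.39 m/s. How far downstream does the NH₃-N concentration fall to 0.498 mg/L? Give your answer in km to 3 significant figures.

258 km

From C = C₀·e^(−kt), t = ln(C₀/C)/k = ln(2.3/0.498)/0.20 = 1.53/0.20 = 7.65 d.
Distance = v·t = 0.39 m/s × 6.61e+05 s = 2.578e+05 m = 257.8 km.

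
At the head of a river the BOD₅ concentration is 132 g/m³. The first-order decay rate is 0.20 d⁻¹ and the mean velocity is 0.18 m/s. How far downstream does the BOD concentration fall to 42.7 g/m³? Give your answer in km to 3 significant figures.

From C = C₀·e^(−kt), t = ln(C₀/C)/k = ln(132/42.7)/0.20 = 1.129/0.20 = 5.643 d.
Distance = v·t = 0.18 m/s × 4.876e+05 s = 8.776e+04 m = 87.76 km.

87.8 km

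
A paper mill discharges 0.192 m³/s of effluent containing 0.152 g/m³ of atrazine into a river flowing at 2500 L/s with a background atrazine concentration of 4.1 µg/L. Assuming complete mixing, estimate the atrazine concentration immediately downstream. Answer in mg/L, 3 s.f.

0.0146 mg/L

2500 L/s = 2.5 m³/s.
4.1 µg/L = 0.0041 mg/L.
By mass balance at complete mixing, C = (0.192·0.152 + 2.5·0.0041) / (0.192 + 2.5) = 0.03943/2.692 = 0.01465 mg/L.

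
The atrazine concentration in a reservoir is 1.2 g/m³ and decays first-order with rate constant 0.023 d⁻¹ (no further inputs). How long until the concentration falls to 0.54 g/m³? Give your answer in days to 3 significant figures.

t = ln(C₀/C)/k = ln(1.2/0.54)/0.023 = 0.7985/0.023 = 34.72 d.

34.7 d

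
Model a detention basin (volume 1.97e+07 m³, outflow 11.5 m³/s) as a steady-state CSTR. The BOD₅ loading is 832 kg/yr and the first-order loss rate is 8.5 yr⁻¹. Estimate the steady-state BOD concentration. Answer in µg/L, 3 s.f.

Outflow Q = 11.5 m³/s × 3.156e+07 s/yr = 3.629e+08 m³/yr.
Steady-state CSTR mass balance: W = Q·C + k·V·C, so C = W/(Q + kV).
Q + kV = 3.629e+08 + 8.5·1.97e+07 = 5.304e+08 m³/yr.
C = 832/5.304e+08 = 1.569e-06 kg/m³ = 0.001569 mg/L = 1.569 µg/L.

1.57 µg/L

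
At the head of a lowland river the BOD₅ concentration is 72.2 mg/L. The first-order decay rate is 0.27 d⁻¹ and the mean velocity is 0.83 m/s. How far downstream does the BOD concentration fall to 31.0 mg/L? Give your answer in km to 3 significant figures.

225 km

From C = C₀·e^(−kt), t = ln(C₀/C)/k = ln(72.2/31.0)/0.27 = 0.8455/0.27 = 3.131 d.
Distance = v·t = 0.83 m/s × 2.705e+05 s = 2.246e+05 m = 224.6 km.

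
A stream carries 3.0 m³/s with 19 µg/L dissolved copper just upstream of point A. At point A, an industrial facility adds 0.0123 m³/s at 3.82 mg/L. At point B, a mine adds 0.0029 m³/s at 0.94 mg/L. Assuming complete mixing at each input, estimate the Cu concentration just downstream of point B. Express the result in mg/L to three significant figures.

19 µg/L = 0.019 mg/L.
After input A: C = (3·0.019 + 0.0123·3.82) / 3.012 = 0.03452 mg/L.
After input B: C = (3.012·0.03452 + 0.0029·0.94) / 3.015 = 0.03539 mg/L.

0.0354 mg/L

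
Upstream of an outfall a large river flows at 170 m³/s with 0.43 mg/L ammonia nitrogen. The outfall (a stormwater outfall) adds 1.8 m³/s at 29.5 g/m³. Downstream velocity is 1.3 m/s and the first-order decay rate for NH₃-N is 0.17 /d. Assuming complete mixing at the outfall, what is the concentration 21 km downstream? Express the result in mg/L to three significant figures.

0.712 mg/L

After complete mixing, C₀ = (1.8·29.5 + 170·0.43) / 171.8 = 0.7346 mg/L.
Travel time t = 2.1e+04 m / 1.3 m/s = 1.615e+04 s = 0.187 d.
C = 0.7346·exp(−0.17·0.187) = 0.7346·0.9687 = 0.7116 mg/L.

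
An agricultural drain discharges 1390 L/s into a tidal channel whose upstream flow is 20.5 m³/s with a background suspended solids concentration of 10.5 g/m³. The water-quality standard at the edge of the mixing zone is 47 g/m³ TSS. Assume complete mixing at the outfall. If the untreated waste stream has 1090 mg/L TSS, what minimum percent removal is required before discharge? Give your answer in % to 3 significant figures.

1390 L/s = 1.39 m³/s.
Mass balance: 47·21.89 = 1.39·Cₑ + 20.5·10.5.
Cₑ = (1029 − 215.2) / 1.39 = 585.3 mg/L.
Required removal = 1 − 585.3/1090 = 46.3 %.

46.3 %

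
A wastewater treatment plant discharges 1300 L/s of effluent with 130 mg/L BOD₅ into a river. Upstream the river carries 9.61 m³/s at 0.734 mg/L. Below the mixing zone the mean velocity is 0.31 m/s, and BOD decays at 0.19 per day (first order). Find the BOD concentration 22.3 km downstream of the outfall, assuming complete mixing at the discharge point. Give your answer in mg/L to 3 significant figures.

1300 L/s = 1.3 m³/s.
After complete mixing, C₀ = (1.3·130 + 9.61·0.734) / 10.91 = 16.14 mg/L.
Travel time t = 2.23e+04 m / 0.31 m/s = 7.194e+04 s = 0.8326 d.
C = 16.14·exp(−0.19·0.8326) = 16.14·0.8537 = 13.78 mg/L.

13.8 mg/L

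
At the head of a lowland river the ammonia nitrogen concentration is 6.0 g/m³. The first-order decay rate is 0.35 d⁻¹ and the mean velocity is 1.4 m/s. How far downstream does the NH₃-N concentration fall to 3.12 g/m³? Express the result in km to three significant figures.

From C = C₀·e^(−kt), t = ln(C₀/C)/k = ln(6.0/3.12)/0.35 = 0.6539/0.35 = 1.868 d.
Distance = v·t = 1.4 m/s × 1.614e+05 s = 2.26e+05 m = 226 km.

226 km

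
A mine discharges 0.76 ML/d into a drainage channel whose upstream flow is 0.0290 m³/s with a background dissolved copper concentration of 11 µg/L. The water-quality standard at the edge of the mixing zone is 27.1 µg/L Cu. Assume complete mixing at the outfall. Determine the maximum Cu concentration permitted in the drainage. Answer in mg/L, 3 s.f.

0.76 ML/d = 0.008796 m³/s.
11 µg/L = 0.011 mg/L.
27.1 µg/L = 0.0271 mg/L.
Mass balance: 0.0271·0.0378 = 0.008796·Cₑ + 0.029·0.011.
Cₑ = (0.001024 − 0.000319) / 0.008796 = 0.08018 mg/L.

0.0802 mg/L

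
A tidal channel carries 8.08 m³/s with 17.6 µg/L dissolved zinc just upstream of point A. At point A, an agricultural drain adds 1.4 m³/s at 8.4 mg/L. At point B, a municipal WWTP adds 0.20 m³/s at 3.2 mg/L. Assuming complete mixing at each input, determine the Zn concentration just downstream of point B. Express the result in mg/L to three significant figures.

17.6 µg/L = 0.0176 mg/L.
After input A: C = (8.08·0.0176 + 1.4·8.4) / 9.48 = 1.256 mg/L.
After input B: C = (9.48·1.256 + 0.2·3.2) / 9.68 = 1.296 mg/L.

1.30 mg/L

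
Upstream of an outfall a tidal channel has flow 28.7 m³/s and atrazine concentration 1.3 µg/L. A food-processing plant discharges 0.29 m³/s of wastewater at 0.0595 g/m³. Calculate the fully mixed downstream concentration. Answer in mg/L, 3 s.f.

1.3 µg/L = 0.0013 mg/L.
Flow-weighted mixing gives C = (0.29·0.0595 + 28.7·0.0013) / (0.29 + 28.7) = 0.05457/28.99 = 0.001882 mg/L.

0.00188 mg/L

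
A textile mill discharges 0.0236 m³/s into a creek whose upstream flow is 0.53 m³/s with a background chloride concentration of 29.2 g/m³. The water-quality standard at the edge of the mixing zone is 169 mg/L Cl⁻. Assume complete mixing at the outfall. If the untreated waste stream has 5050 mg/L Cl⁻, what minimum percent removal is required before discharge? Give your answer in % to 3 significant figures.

34.5 %

Mass balance: 169·0.5536 = 0.0236·Cₑ + 0.53·29.2.
Cₑ = (93.56 − 15.48) / 0.0236 = 3309 mg/L.
Required removal = 1 − 3309/5050 = 34.48 %.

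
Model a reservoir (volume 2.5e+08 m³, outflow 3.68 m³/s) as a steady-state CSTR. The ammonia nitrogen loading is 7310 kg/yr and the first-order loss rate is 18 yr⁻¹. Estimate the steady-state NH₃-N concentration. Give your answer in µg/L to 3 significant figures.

Outflow Q = 3.68 m³/s × 3.156e+07 s/yr = 1.161e+08 m³/yr.
Steady-state CSTR mass balance: W = Q·C + k·V·C, so C = W/(Q + kV).
Q + kV = 1.161e+08 + 18·2.5e+08 = 4.616e+09 m³/yr.
C = 7310/4.616e+09 = 1.584e-06 kg/m³ = 0.001584 mg/L = 1.584 µg/L.

1.58 µg/L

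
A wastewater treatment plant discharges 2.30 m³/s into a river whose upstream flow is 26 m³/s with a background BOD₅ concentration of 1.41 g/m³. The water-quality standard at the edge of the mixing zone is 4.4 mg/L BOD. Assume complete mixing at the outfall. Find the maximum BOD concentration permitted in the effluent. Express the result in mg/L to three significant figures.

Mass balance: 4.4·28.3 = 2.3·Cₑ + 26·1.41.
Cₑ = (124.5 − 36.66) / 2.3 = 38.2 mg/L.

38.2 mg/L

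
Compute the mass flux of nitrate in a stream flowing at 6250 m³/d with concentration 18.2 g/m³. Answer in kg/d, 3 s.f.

6250 m³/d = 0.07234 m³/s.
Mass flux = Q·C = 0.07234 m³/s × 18.2 g/m³ = 1.317 g/s.
= 1.317 g/s × 86.4 = 113.8 kg/d.

114 kg/d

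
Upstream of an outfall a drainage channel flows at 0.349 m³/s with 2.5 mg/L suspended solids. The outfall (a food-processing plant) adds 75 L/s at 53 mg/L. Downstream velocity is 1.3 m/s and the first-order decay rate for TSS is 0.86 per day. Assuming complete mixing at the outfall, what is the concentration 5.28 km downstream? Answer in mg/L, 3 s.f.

75 L/s = 0.075 m³/s.
After complete mixing, C₀ = (0.075·53 + 0.349·2.5) / 0.424 = 11.43 mg/L.
Travel time t = 5280 m / 1.3 m/s = 4062 s = 0.04701 d.
C = 11.43·exp(−0.86·0.04701) = 11.43·0.9604 = 10.98 mg/L.

11.0 mg/L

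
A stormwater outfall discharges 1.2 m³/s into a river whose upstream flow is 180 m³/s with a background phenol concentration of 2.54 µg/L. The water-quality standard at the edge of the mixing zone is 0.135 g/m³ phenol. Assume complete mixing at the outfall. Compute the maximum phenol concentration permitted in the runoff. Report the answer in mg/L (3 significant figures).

2.54 µg/L = 0.00254 mg/L.
Mass balance: 0.135·181.2 = 1.2·Cₑ + 180·0.00254.
Cₑ = (24.46 − 0.4572) / 1.2 = 20 mg/L.

20.0 mg/L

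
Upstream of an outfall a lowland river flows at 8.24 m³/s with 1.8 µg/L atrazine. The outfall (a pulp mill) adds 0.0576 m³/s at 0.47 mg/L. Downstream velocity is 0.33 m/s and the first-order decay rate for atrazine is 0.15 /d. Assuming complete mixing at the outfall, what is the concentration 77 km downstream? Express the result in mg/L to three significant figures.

0.00337 mg/L

1.8 µg/L = 0.0018 mg/L.
After complete mixing, C₀ = (0.0576·0.47 + 8.24·0.0018) / 8.298 = 0.00505 mg/L.
Travel time t = 7.7e+04 m / 0.33 m/s = 2.333e+05 s = 2.701 d.
C = 0.00505·exp(−0.15·2.701) = 0.00505·0.6669 = 0.003368 mg/L.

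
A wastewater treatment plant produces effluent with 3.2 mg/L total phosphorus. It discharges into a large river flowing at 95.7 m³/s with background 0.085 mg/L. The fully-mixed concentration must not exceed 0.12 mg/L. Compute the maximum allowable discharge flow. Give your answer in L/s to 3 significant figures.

Mass balance at complete mixing: C_std·(Q_w + Q_r) = Q_w·C_e + Q_r·C_b.
Rearranging, Q_w = Q_r·(C_std − C_b)/(C_e − C_std) = 95.7·(0.12 − 0.085) / (3.2 − 0.12) = 1.087 m³/s.
= 1087 L/s.

1090 L/s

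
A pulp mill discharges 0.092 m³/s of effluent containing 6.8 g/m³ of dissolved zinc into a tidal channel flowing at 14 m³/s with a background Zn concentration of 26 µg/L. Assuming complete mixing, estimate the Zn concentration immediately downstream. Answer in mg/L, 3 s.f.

0.0702 mg/L

26 µg/L = 0.026 mg/L.
By mass balance at complete mixing, C = (0.092·6.8 + 14·0.026) / (0.092 + 14) = 0.9896/14.09 = 0.07022 mg/L.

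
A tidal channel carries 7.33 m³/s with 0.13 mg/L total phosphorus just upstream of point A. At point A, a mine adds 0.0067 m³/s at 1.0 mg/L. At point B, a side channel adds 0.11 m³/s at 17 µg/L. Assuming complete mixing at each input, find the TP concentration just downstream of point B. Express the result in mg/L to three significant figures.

After input A: C = (7.33·0.13 + 0.0067·1) / 7.337 = 0.1308 mg/L.
17 µg/L = 0.017 mg/L.
After input B: C = (7.337·0.1308 + 0.11·0.017) / 7.447 = 0.1291 mg/L.

0.129 mg/L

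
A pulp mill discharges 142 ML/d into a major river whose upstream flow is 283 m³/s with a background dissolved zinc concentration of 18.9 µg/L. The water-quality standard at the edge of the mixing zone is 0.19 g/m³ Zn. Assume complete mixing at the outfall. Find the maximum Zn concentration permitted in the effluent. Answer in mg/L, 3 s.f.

29.7 mg/L

142 ML/d = 1.644 m³/s.
18.9 µg/L = 0.0189 mg/L.
Mass balance: 0.19·284.6 = 1.644·Cₑ + 283·0.0189.
Cₑ = (54.08 − 5.349) / 1.644 = 29.65 mg/L.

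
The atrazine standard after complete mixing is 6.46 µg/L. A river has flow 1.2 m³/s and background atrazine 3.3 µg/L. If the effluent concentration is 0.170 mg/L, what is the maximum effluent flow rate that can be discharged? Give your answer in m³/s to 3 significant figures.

3.3 µg/L = 0.0033 mg/L.
6.46 µg/L = 0.00646 mg/L.
Mass balance at complete mixing: C_std·(Q_w + Q_r) = Q_w·C_e + Q_r·C_b.
Rearranging, Q_w = Q_r·(C_std − C_b)/(C_e − C_std) = 1.2·(0.00646 − 0.0033) / (0.17 − 0.00646) = 0.02319 m³/s.

0.0232 m³/s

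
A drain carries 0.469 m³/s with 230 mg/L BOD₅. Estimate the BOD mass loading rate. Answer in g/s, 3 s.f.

Mass flux = Q·C = 0.469 m³/s × 230 g/m³ = 107.9 g/s.

108 g/s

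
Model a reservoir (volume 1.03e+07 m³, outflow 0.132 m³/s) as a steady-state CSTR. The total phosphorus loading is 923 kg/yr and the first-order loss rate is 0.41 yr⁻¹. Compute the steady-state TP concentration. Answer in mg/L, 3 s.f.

Outflow Q = 0.132 m³/s × 3.156e+07 s/yr = 4.166e+06 m³/yr.
Steady-state CSTR mass balance: W = Q·C + k·V·C, so C = W/(Q + kV).
Q + kV = 4.166e+06 + 0.41·1.03e+07 = 8.389e+06 m³/yr.
C = 923/8.389e+06 = 0.00011 kg/m³ = 0.11 mg/L.

0.110 mg/L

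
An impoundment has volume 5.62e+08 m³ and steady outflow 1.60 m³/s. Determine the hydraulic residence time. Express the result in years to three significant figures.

11.1 yr

Q = 1.60 m³/s × 3.156e+07 s/yr = 5.049e+07 m³/yr.
Hydraulic residence time τ = V/Q = 5.62e+08/5.049e+07 = 11.13 yr.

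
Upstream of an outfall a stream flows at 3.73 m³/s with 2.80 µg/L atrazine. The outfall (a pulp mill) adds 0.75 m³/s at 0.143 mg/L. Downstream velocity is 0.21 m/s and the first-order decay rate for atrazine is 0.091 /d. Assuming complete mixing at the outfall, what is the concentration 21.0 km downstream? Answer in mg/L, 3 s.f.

0.0236 mg/L

2.80 µg/L = 0.0028 mg/L.
After complete mixing, C₀ = (0.75·0.143 + 3.73·0.0028) / 4.48 = 0.02627 mg/L.
Travel time t = 2.1e+04 m / 0.21 m/s = 1e+05 s = 1.157 d.
C = 0.02627·exp(−0.091·1.157) = 0.02627·0.9 = 0.02364 mg/L.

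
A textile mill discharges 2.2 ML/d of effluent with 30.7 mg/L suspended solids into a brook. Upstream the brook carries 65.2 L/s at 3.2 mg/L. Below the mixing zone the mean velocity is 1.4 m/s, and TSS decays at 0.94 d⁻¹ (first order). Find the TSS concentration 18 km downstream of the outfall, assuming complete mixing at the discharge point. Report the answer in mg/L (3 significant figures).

2.2 ML/d = 0.02546 m³/s.
65.2 L/s = 0.0652 m³/s.
After complete mixing, C₀ = (0.02546·30.7 + 0.0652·3.2) / 0.09066 = 10.92 mg/L.
Travel time t = 1.8e+04 m / 1.4 m/s = 1.286e+04 s = 0.1488 d.
C = 10.92·exp(−0.94·0.1488) = 10.92·0.8695 = 9.498 mg/L.

9.50 mg/L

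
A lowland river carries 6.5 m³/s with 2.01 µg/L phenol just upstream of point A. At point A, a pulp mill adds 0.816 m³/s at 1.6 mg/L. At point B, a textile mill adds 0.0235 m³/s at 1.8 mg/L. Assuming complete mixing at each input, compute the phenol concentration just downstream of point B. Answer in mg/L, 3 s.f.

0.185 mg/L

2.01 µg/L = 0.00201 mg/L.
After input A: C = (6.5·0.00201 + 0.816·1.6) / 7.316 = 0.1802 mg/L.
After input B: C = (7.316·0.1802 + 0.0235·1.8) / 7.34 = 0.1854 mg/L.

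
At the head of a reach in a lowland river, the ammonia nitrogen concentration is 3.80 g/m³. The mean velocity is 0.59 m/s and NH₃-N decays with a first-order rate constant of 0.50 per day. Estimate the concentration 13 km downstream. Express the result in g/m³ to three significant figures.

3.35 g/m³

Travel time t = 13 km / 0.59 m/s = 1.3e+04/0.59 = 2.203e+04 s = 0.255 d.
First-order decay: C = 3.80·exp(−0.50·0.255) = 3.80·0.8803 = 3.345 g/m³.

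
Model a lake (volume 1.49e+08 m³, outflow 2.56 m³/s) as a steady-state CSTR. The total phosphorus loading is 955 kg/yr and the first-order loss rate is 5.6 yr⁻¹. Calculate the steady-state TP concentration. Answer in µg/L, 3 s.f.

1.04 µg/L

Outflow Q = 2.56 m³/s × 3.156e+07 s/yr = 8.079e+07 m³/yr.
Steady-state CSTR mass balance: W = Q·C + k·V·C, so C = W/(Q + kV).
Q + kV = 8.079e+07 + 5.6·1.49e+08 = 9.152e+08 m³/yr.
C = 955/9.152e+08 = 1.044e-06 kg/m³ = 0.001044 mg/L = 1.044 µg/L.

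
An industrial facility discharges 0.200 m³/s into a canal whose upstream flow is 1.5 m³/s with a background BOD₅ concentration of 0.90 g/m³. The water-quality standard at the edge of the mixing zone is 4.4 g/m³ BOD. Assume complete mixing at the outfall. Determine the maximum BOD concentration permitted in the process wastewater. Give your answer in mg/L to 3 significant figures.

Mass balance: 4.4·1.7 = 0.2·Cₑ + 1.5·0.9.
Cₑ = (7.48 − 1.35) / 0.2 = 30.65 mg/L.

30.7 mg/L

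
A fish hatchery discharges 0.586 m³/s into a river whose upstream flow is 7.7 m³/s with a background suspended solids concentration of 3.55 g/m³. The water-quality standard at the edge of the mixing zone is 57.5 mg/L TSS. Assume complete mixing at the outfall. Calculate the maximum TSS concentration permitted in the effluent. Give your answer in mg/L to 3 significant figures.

766 mg/L

Mass balance: 57.5·8.286 = 0.586·Cₑ + 7.7·3.55.
Cₑ = (476.4 − 27.34) / 0.586 = 766.4 mg/L.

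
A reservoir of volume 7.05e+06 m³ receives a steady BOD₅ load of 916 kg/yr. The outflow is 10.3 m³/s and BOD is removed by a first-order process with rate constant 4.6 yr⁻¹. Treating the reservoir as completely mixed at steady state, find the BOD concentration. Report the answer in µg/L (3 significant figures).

2.56 µg/L

Outflow Q = 10.3 m³/s × 3.156e+07 s/yr = 3.25e+08 m³/yr.
Steady-state CSTR mass balance: W = Q·C + k·V·C, so C = W/(Q + kV).
Q + kV = 3.25e+08 + 4.6·7.05e+06 = 3.575e+08 m³/yr.
C = 916/3.575e+08 = 2.562e-06 kg/m³ = 0.002562 mg/L = 2.562 µg/L.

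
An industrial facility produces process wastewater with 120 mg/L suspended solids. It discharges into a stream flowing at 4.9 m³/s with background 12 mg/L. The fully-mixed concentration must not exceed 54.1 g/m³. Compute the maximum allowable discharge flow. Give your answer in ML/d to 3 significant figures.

Mass balance at complete mixing: C_std·(Q_w + Q_r) = Q_w·C_e + Q_r·C_b.
Rearranging, Q_w = Q_r·(C_std − C_b)/(C_e − C_std) = 4.9·(54.1 − 12) / (120 − 54.1) = 3.13 m³/s.
= 270.5 ML/d.

270 ML/d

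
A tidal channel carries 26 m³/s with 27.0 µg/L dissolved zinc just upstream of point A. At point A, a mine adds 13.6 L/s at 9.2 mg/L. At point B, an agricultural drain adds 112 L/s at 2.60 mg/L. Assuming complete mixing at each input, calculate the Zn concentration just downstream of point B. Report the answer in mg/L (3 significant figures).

0.0428 mg/L

27.0 µg/L = 0.027 mg/L.
13.6 L/s = 0.0136 m³/s.
After input A: C = (26·0.027 + 0.0136·9.2) / 26.01 = 0.0318 mg/L.
112 L/s = 0.112 m³/s.
After input B: C = (26.01·0.0318 + 0.112·2.6) / 26.13 = 0.04281 mg/L.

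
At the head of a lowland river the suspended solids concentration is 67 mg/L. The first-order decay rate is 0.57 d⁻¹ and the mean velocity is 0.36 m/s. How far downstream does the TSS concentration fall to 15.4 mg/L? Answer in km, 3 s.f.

80.2 km

From C = C₀·e^(−kt), t = ln(C₀/C)/k = ln(67/15.4)/0.57 = 1.47/0.57 = 2.58 d.
Distance = v·t = 0.36 m/s × 2.229e+05 s = 8.023e+04 m = 80.23 km.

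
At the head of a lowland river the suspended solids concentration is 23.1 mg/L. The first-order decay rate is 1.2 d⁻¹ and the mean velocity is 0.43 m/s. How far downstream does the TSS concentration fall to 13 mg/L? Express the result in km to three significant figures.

From C = C₀·e^(−kt), t = ln(C₀/C)/k = ln(23.1/13)/1.2 = 0.5749/1.2 = 0.4791 d.
Distance = v·t = 0.43 m/s × 4.139e+04 s = 1.78e+04 m = 17.8 km.

17.8 km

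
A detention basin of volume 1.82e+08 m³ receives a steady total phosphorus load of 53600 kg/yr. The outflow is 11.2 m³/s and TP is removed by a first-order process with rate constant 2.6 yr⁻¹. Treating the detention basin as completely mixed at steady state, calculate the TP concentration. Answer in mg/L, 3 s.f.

0.0648 mg/L

Outflow Q = 11.2 m³/s × 3.156e+07 s/yr = 3.534e+08 m³/yr.
Steady-state CSTR mass balance: W = Q·C + k·V·C, so C = W/(Q + kV).
Q + kV = 3.534e+08 + 2.6·1.82e+08 = 8.266e+08 m³/yr.
C = 53600/8.266e+08 = 6.484e-05 kg/m³ = 0.06484 mg/L.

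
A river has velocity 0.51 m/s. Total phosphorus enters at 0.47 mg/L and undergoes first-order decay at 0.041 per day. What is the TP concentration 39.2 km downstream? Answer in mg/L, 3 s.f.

0.453 mg/L

Travel time t = 39.2 km / 0.51 m/s = 3.92e+04/0.51 = 7.686e+04 s = 0.8896 d.
First-order decay: C = 0.47·exp(−0.041·0.8896) = 0.47·0.9642 = 0.4532 mg/L.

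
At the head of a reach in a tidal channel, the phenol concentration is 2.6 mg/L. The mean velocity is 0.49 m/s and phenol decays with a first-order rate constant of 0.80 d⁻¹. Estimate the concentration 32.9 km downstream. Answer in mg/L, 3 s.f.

Travel time t = 32.9 km / 0.49 m/s = 3.29e+04/0.49 = 6.714e+04 s = 0.7771 d.
First-order decay: C = 2.6·exp(−0.80·0.7771) = 2.6·0.537 = 1.396 mg/L.

1.40 mg/L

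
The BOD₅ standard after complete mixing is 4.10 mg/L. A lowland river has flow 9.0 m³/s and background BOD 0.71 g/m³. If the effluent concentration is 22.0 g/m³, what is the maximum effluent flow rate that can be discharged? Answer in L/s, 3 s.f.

1700 L/s

Mass balance at complete mixing: C_std·(Q_w + Q_r) = Q_w·C_e + Q_r·C_b.
Rearranging, Q_w = Q_r·(C_std − C_b)/(C_e − C_std) = 9.0·(4.1 − 0.71) / (22 − 4.1) = 1.704 m³/s.
= 1704 L/s.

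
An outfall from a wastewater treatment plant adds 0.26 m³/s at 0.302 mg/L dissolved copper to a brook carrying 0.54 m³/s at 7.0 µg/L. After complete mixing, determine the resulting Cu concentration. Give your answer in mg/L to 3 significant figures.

0.103 mg/L

7.0 µg/L = 0.007 mg/L.
Flow-weighted mixing gives C = (0.26·0.302 + 0.54·0.007) / (0.26 + 0.54) = 0.0823/0.8 = 0.1029 mg/L.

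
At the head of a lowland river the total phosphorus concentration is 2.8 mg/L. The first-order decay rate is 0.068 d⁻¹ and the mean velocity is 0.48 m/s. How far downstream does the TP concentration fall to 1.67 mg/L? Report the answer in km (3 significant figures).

From C = C₀·e^(−kt), t = ln(C₀/C)/k = ln(2.8/1.67)/0.068 = 0.5168/0.068 = 7.6 d.
Distance = v·t = 0.48 m/s × 6.566e+05 s = 3.152e+05 m = 315.2 km.

315 km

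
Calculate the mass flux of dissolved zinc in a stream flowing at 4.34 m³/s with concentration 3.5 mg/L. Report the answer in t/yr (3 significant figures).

Mass flux = Q·C = 4.34 m³/s × 3.5 g/m³ = 15.19 g/s.
= 15.19 g/s × 31.56 = 479.4 t/yr.

479 t/yr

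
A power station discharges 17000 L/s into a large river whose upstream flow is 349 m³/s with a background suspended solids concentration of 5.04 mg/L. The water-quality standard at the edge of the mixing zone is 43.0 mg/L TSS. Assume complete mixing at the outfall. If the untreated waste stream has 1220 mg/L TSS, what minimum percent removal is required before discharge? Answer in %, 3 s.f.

17000 L/s = 17 m³/s.
Mass balance: 43·366 = 17·Cₑ + 349·5.04.
Cₑ = (1.574e+04 − 1759) / 17 = 822.3 mg/L.
Required removal = 1 − 822.3/1220 = 32.6 %.

32.6 %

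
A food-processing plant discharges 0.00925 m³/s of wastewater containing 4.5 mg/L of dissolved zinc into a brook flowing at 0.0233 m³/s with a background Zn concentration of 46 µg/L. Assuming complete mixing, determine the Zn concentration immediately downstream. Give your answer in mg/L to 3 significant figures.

46 µg/L = 0.046 mg/L.
Conservation of mass across the mixing zone: C = (0.00925·4.5 + 0.0233·0.046) / (0.00925 + 0.0233) = 0.0427/0.03255 = 1.312 mg/L.

1.31 mg/L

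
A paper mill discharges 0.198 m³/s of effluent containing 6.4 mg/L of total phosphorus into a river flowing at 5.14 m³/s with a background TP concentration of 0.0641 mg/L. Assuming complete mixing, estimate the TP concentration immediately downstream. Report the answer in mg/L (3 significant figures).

0.299 mg/L

By mass balance at complete mixing, C = (0.198·6.4 + 5.14·0.0641) / (0.198 + 5.14) = 1.597/5.338 = 0.2991 mg/L.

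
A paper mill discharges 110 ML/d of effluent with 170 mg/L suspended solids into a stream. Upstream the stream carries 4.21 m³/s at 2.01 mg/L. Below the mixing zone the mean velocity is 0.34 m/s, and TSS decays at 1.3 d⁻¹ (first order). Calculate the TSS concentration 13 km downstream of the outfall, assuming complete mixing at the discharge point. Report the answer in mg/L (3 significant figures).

23.1 mg/L

110 ML/d = 1.273 m³/s.
After complete mixing, C₀ = (1.273·170 + 4.21·2.01) / 5.483 = 41.02 mg/L.
Travel time t = 1.3e+04 m / 0.34 m/s = 3.824e+04 s = 0.4425 d.
C = 41.02·exp(−1.3·0.4425) = 41.02·0.5625 = 23.07 mg/L.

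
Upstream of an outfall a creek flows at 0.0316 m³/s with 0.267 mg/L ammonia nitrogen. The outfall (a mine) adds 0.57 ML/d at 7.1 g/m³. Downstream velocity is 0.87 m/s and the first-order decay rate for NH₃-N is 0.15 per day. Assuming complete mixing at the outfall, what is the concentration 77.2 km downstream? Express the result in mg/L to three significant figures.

1.24 mg/L

0.57 ML/d = 0.006597 m³/s.
After complete mixing, C₀ = (0.006597·7.1 + 0.0316·0.267) / 0.0382 = 1.447 mg/L.
Travel time t = 7.72e+04 m / 0.87 m/s = 8.874e+04 s = 1.027 d.
C = 1.447·exp(−0.15·1.027) = 1.447·0.8572 = 1.241 mg/L.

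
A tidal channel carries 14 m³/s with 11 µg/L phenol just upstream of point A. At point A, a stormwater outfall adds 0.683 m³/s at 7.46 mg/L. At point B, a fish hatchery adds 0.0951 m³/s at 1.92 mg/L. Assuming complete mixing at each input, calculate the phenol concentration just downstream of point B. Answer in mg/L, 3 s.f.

0.368 mg/L

11 µg/L = 0.011 mg/L.
After input A: C = (14·0.011 + 0.683·7.46) / 14.68 = 0.3575 mg/L.
After input B: C = (14.68·0.3575 + 0.0951·1.92) / 14.78 = 0.3676 mg/L.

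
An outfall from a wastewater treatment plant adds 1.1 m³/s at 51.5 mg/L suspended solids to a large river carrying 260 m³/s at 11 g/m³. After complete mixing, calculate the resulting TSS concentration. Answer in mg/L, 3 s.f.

11.2 mg/L

Conservation of mass across the mixing zone: C = (1.1·51.5 + 260·11) / (1.1 + 260) = 2917/261.1 = 11.17 mg/L.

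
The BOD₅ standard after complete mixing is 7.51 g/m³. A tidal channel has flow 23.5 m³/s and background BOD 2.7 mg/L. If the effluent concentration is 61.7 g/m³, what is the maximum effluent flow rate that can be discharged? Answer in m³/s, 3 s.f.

2.09 m³/s

Mass balance at complete mixing: C_std·(Q_w + Q_r) = Q_w·C_e + Q_r·C_b.
Rearranging, Q_w = Q_r·(C_std − C_b)/(C_e − C_std) = 23.5·(7.51 − 2.7) / (61.7 − 7.51) = 2.086 m³/s.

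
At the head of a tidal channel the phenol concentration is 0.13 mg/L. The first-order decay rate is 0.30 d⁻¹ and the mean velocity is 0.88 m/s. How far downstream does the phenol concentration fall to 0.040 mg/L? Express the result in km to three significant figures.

From C = C₀·e^(−kt), t = ln(C₀/C)/k = ln(0.13/0.040)/0.30 = 1.179/0.30 = 3.929 d.
Distance = v·t = 0.88 m/s × 3.395e+05 s = 2.987e+05 m = 298.7 km.

299 km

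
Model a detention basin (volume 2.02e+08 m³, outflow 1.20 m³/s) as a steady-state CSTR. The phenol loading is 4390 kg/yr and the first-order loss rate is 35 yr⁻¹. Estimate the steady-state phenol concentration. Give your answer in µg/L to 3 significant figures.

Outflow Q = 1.20 m³/s × 3.156e+07 s/yr = 3.787e+07 m³/yr.
Steady-state CSTR mass balance: W = Q·C + k·V·C, so C = W/(Q + kV).
Q + kV = 3.787e+07 + 35·2.02e+08 = 7.108e+09 m³/yr.
C = 4390/7.108e+09 = 6.176e-07 kg/m³ = 0.0006176 mg/L = 0.6176 µg/L.

0.618 µg/L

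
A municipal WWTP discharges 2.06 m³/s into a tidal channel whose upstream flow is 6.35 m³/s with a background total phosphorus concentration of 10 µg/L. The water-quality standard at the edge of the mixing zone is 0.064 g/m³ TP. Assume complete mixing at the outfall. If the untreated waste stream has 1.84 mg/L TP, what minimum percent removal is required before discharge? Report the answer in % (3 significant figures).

10 µg/L = 0.01 mg/L.
Mass balance: 0.064·8.41 = 2.06·Cₑ + 6.35·0.01.
Cₑ = (0.5382 − 0.0635) / 2.06 = 0.2305 mg/L.
Required removal = 1 − 0.2305/1.84 = 87.48 %.

87.5 %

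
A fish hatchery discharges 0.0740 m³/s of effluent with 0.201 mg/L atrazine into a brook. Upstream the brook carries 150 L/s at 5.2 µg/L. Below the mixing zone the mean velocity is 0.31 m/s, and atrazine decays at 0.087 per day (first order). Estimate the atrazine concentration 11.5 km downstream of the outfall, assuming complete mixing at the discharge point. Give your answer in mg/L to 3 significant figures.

0.0673 mg/L

150 L/s = 0.15 m³/s.
5.2 µg/L = 0.0052 mg/L.
After complete mixing, C₀ = (0.074·0.201 + 0.15·0.0052) / 0.224 = 0.06988 mg/L.
Travel time t = 1.15e+04 m / 0.31 m/s = 3.71e+04 s = 0.4294 d.
C = 0.06988·exp(−0.087·0.4294) = 0.06988·0.9633 = 0.06732 mg/L.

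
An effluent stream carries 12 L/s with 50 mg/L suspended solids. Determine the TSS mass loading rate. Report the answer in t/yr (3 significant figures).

18.9 t/yr

12 L/s = 0.012 m³/s.
Mass flux = Q·C = 0.012 m³/s × 50 g/m³ = 0.6 g/s.
= 0.6 g/s × 31.56 = 18.93 t/yr.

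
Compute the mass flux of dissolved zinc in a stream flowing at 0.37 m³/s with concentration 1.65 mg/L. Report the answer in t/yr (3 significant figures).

19.3 t/yr

Mass flux = Q·C = 0.37 m³/s × 1.65 g/m³ = 0.6105 g/s.
= 0.6105 g/s × 31.56 = 19.27 t/yr.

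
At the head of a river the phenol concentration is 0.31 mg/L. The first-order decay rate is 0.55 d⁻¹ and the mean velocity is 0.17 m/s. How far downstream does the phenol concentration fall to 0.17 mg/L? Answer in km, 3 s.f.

16.0 km

From C = C₀·e^(−kt), t = ln(C₀/C)/k = ln(0.31/0.17)/0.55 = 0.6008/0.55 = 1.092 d.
Distance = v·t = 0.17 m/s × 9.438e+04 s = 1.604e+04 m = 16.04 km.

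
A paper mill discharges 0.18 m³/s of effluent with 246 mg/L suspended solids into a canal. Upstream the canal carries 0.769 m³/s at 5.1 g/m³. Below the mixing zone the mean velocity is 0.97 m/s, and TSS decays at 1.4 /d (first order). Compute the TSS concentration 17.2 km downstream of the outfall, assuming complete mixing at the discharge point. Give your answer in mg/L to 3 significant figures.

After complete mixing, C₀ = (0.18·246 + 0.769·5.1) / 0.949 = 50.79 mg/L.
Travel time t = 1.72e+04 m / 0.97 m/s = 1.773e+04 s = 0.2052 d.
C = 50.79·exp(−1.4·0.2052) = 50.79·0.7503 = 38.11 mg/L.

38.1 mg/L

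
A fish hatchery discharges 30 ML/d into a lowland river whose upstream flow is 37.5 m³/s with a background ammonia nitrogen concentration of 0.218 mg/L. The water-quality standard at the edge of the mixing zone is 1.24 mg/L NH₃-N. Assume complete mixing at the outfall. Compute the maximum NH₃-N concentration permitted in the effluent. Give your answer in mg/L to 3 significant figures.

112 mg/L

30 ML/d = 0.3472 m³/s.
Mass balance: 1.24·37.85 = 0.3472·Cₑ + 37.5·0.218.
Cₑ = (46.93 − 8.175) / 0.3472 = 111.6 mg/L.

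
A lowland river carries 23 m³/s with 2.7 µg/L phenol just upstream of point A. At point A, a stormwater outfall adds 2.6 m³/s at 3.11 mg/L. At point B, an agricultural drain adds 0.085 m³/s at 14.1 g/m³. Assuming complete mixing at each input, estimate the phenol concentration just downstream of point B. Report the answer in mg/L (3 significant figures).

0.364 mg/L

2.7 µg/L = 0.0027 mg/L.
After input A: C = (23·0.0027 + 2.6·3.11) / 25.6 = 0.3183 mg/L.
After input B: C = (25.6·0.3183 + 0.085·14.1) / 25.69 = 0.3639 mg/L.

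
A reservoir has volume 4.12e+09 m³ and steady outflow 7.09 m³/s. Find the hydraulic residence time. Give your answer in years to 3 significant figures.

18.4 yr

Q = 7.09 m³/s × 3.156e+07 s/yr = 2.237e+08 m³/yr.
Hydraulic residence time τ = V/Q = 4.12e+09/2.237e+08 = 18.41 yr.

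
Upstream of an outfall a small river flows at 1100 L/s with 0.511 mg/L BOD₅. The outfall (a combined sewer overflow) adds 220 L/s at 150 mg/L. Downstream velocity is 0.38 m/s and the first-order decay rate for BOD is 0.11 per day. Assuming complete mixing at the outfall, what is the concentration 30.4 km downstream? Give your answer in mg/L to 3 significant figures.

23.0 mg/L

220 L/s = 0.22 m³/s.
1100 L/s = 1.1 m³/s.
After complete mixing, C₀ = (0.22·150 + 1.1·0.511) / 1.32 = 25.43 mg/L.
Travel time t = 3.04e+04 m / 0.38 m/s = 8e+04 s = 0.9259 d.
C = 25.43·exp(−0.11·0.9259) = 25.43·0.9032 = 22.96 mg/L.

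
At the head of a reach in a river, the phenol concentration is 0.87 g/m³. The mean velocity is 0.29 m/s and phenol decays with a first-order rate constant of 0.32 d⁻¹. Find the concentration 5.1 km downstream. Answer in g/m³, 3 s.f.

0.815 g/m³

Travel time t = 5.1 km / 0.29 m/s = 5100/0.29 = 1.759e+04 s = 0.2035 d.
First-order decay: C = 0.87·exp(−0.32·0.2035) = 0.87·0.9369 = 0.8151 g/m³.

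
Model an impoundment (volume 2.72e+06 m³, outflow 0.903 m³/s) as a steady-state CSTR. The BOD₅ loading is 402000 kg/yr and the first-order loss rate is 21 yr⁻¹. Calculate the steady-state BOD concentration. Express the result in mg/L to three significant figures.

4.70 mg/L

Outflow Q = 0.903 m³/s × 3.156e+07 s/yr = 2.85e+07 m³/yr.
Steady-state CSTR mass balance: W = Q·C + k·V·C, so C = W/(Q + kV).
Q + kV = 2.85e+07 + 21·2.72e+06 = 8.562e+07 m³/yr.
C = 402000/8.562e+07 = 0.004695 kg/m³ = 4.695 mg/L.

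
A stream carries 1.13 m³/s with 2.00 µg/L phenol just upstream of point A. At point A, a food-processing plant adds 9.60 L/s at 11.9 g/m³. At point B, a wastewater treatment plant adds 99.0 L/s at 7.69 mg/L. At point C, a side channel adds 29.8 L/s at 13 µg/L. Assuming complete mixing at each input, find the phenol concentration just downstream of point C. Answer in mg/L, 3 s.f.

2.00 µg/L = 0.002 mg/L.
9.60 L/s = 0.0096 m³/s.
After input A: C = (1.13·0.002 + 0.0096·11.9) / 1.14 = 0.1022 mg/L.
99.0 L/s = 0.099 m³/s.
After input B: C = (1.14·0.1022 + 0.099·7.69) / 1.239 = 0.7087 mg/L.
29.8 L/s = 0.0298 m³/s.
13 µg/L = 0.013 mg/L.
After input C: C = (1.239·0.7087 + 0.0298·0.013) / 1.268 = 0.6924 mg/L.

0.692 mg/L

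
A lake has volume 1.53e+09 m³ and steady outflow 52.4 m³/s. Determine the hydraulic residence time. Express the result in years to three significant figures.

0.925 yr

Q = 52.4 m³/s × 3.156e+07 s/yr = 1.654e+09 m³/yr.
Hydraulic residence time τ = V/Q = 1.53e+09/1.654e+09 = 0.9252 yr.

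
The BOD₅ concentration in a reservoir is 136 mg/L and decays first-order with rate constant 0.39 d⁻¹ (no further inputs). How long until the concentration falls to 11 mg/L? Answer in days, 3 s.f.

6.45 d

t = ln(C₀/C)/k = ln(136/11)/0.39 = 2.515/0.39 = 6.448 d.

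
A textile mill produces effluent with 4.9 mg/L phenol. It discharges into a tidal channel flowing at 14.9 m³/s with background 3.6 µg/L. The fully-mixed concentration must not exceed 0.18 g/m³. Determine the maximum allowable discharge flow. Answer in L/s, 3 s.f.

557 L/s

3.6 µg/L = 0.0036 mg/L.
Mass balance at complete mixing: C_std·(Q_w + Q_r) = Q_w·C_e + Q_r·C_b.
Rearranging, Q_w = Q_r·(C_std − C_b)/(C_e − C_std) = 14.9·(0.18 − 0.0036) / (4.9 − 0.18) = 0.5569 m³/s.
= 556.9 L/s.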